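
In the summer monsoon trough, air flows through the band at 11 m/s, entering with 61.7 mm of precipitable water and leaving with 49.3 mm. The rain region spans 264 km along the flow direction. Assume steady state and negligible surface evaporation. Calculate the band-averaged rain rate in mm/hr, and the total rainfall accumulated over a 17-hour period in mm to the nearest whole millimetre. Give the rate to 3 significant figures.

Column moisture flux per unit crosswind length is F = V × PW.
Inflow: F_in = 11 × 61.7 = 678.7 mm·m/s
Outflow: F_out = 11 × 49.3 = 542.3 mm·m/s
Steady-state rate R = (F_in − F_out)/L = (678.7 − 542.3) / 264000 m = 5.167e-04 mm/s.
R = 5.167e-04 × 3600 = 1.86 mm/hr.
Over 17 h: total = 1.86 × 17 = 31.62 ≈ 32 mm.

R ≈ 1.86 mm/hr; total ≈ 32 mm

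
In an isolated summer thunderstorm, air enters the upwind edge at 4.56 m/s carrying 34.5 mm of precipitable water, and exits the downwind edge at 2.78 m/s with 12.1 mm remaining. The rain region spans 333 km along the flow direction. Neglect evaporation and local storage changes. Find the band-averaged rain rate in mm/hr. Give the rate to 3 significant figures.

R ≈ 1.34 mm/hr

Column moisture flux per unit crosswind length is F = V × PW.
Inflow: F_in = 4.56 × 34.5 = 157.32 mm·m/s
Outflow: F_out = 2.78 × 12.1 = 33.638 mm·m/s
Steady-state rate R = (F_in − F_out)/L = (157.32 − 33.638) / 333000 m = 3.714e-04 mm/s.
R = 3.714e-04 × 3600 = 1.34 mm/hr.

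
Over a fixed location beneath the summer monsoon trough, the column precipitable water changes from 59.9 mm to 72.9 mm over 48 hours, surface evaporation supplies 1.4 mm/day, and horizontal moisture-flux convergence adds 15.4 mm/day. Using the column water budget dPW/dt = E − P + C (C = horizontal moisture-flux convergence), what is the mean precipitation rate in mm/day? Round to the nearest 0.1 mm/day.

P ≈ 10.3 mm/day

dPW/dt = (72.9 − 59.9) mm / (48/24 day) = +6.500 mm/day.
P = E + C − dPW/dt = 1.4 + (15.4) − (+6.500) = 10.3 mm/day.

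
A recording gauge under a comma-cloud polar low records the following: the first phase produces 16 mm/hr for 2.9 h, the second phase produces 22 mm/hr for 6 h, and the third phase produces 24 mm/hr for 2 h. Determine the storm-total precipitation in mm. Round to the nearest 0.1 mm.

Total = Σ Rᵢ Δtᵢ = 16 × 2.9 + 22 × 6 + 24 × 2
      = 46.4 + 132 + 48 = 226.4 mm.

total ≈ 226.4 mm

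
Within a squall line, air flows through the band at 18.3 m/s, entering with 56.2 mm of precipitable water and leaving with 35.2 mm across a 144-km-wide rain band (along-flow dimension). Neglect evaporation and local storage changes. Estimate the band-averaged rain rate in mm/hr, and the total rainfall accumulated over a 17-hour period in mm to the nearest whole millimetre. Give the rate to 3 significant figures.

R ≈ 9.61 mm/hr; total ≈ 163 mm

Column moisture flux per unit crosswind length is F = V × PW.
Inflow: F_in = 18.3 × 56.2 = 1028.46 mm·m/s
Outflow: F_out = 18.3 × 35.2 = 644.16 mm·m/s
Steady-state rate R = (F_in − F_out)/L = (1028.46 − 644.16) / 144000 m = 2.669e-03 mm/s.
R = 2.669e-03 × 3600 = 9.61 mm/hr.
Over 17 h: total = 9.61 × 17 = 163.37 ≈ 163 mm.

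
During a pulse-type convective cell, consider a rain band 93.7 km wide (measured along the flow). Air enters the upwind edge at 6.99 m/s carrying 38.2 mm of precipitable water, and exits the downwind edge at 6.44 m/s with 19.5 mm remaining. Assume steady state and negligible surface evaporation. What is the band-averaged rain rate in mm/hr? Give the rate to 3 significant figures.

Column moisture flux per unit crosswind length is F = V × PW.
Inflow: F_in = 6.99 × 38.2 = 267.018 mm·m/s
Outflow: F_out = 6.44 × 19.5 = 125.58 mm·m/s
Steady-state rate R = (F_in − F_out)/L = (267.018 − 125.58) / 93700 m = 1.509e-03 mm/s.
R = 1.509e-03 × 3600 = 5.43 mm/hr.

R ≈ 5.43 mm/hr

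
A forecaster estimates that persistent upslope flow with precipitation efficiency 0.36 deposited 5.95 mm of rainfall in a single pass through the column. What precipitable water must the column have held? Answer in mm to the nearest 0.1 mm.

PW ≈ 16.5 mm

PW = rainfall / ε = 5.95 / 0.36 = 16.5 mm.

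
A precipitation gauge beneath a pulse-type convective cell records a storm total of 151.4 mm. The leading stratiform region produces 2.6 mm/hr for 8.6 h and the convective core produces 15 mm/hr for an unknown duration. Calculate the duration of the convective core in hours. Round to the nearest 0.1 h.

Known phases: 2.6 × 8.6 = 22.36 mm.
Remaining depth = 151.4 − 22.36 = 129.04 mm.
Duration = 129.04 / 15 = 8.6 h.

duration ≈ 8.6 h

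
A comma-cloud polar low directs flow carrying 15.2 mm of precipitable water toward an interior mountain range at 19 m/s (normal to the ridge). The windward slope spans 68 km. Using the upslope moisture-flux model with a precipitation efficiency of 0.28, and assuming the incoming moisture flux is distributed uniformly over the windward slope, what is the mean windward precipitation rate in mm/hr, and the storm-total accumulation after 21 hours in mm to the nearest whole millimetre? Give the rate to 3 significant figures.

Incoming column moisture flux per unit ridge length: F = V × PW = 19 × 15.2 = 288.8 mm·m/s.
Spread over the 68 km slope with efficiency ε = 0.28: R = ε·F/W = 0.28 × 288.8 / 68000 m = 1.189e-03 mm/s.
R = 1.189e-03 × 3600 = 4.28 mm/hr.
Over 21 h: total = 4.28 × 21 = 89.88 ≈ 90 mm.

R ≈ 4.28 mm/hr; total ≈ 90 mm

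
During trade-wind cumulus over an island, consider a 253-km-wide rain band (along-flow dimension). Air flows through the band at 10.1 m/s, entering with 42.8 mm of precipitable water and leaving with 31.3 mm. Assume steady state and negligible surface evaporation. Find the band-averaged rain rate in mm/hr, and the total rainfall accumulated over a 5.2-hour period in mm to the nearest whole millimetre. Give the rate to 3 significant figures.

R ≈ 1.65 mm/hr; total ≈ 9 mm

Column moisture flux per unit crosswind length is F = V × PW.
Inflow: F_in = 10.1 × 42.8 = 432.28 mm·m/s
Outflow: F_out = 10.1 × 31.3 = 316.13 mm·m/s
Steady-state rate R = (F_in − F_out)/L = (432.28 − 316.13) / 253000 m = 4.591e-04 mm/s.
R = 4.591e-04 × 3600 = 1.65 mm/hr.
Over 5.2 h: total = 1.65 × 5.2 = 8.58 ≈ 9 mm.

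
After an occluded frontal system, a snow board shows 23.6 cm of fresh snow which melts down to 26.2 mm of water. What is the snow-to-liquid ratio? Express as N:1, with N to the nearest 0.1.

Ratio = snow depth / SWE = 236 mm / 26.2 mm = 9.0, i.e. 9.0:1.

ratio ≈ 9.0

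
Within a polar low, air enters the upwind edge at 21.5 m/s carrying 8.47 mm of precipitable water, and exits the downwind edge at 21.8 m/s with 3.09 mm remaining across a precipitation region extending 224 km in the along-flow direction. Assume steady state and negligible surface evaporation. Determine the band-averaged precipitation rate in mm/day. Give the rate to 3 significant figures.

R ≈ 44.3 mm/day

Column moisture flux per unit crosswind length is F = V × PW.
Inflow: F_in = 21.5 × 8.47 = 182.105 mm·m/s
Outflow: F_out = 21.8 × 3.09 = 67.362 mm·m/s
Steady-state rate R = (F_in − F_out)/L = (182.105 − 67.362) / 224000 m = 5.122e-04 mm/s.
R = 5.122e-04 × 3600 × 24 = 44.3 mm/day.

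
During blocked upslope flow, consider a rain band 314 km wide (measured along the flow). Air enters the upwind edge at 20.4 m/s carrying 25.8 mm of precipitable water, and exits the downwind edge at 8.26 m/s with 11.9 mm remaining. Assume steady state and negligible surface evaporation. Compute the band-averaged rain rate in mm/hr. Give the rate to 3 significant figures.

R ≈ 4.91 mm/hr

Column moisture flux per unit crosswind length is F = V × PW.
Inflow: F_in = 20.4 × 25.8 = 526.32 mm·m/s
Outflow: F_out = 8.26 × 11.9 = 98.294 mm·m/s
Steady-state rate R = (F_in − F_out)/L = (526.32 − 98.294) / 314000 m = 1.363e-03 mm/s.
R = 1.363e-03 × 3600 = 4.91 mm/hr.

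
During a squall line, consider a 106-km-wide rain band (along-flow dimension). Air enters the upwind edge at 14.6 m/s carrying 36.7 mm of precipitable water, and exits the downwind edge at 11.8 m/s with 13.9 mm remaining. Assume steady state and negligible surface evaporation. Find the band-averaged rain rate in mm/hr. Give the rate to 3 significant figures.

Column moisture flux per unit crosswind length is F = V × PW.
Inflow: F_in = 14.6 × 36.7 = 535.82 mm·m/s
Outflow: F_out = 11.8 × 13.9 = 164.02 mm·m/s
Steady-state rate R = (F_in − F_out)/L = (535.82 − 164.02) / 106000 m = 3.508e-03 mm/s.
R = 3.508e-03 × 3600 = 12.6 mm/hr.

R ≈ 12.6 mm/hr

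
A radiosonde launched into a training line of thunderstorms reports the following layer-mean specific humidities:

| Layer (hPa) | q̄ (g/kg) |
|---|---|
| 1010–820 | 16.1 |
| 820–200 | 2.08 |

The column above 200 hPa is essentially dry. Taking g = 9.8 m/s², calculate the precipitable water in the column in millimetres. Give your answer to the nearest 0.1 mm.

PW ≈ 44.4 mm

Precipitable water is the column-integrated vapour mass per unit area: PW = (1/g) Σ q̄ Δp, with q in kg/kg and Δp in Pa (1 kg/m² of water = 1 mm).
Layer 1010–820 hPa: Δp = 190 hPa = 19000 Pa, q̄ = 0.0161 kg/kg → 0.0161 × 19000 / 9.8 = 31.21 mm
Layer 820–200 hPa: Δp = 620 hPa = 62000 Pa, q̄ = 0.00208 kg/kg → 0.00208 × 62000 / 9.8 = 13.16 mm
PW = 31.21 + 13.16 = 44.37 ≈ 44.4 mm.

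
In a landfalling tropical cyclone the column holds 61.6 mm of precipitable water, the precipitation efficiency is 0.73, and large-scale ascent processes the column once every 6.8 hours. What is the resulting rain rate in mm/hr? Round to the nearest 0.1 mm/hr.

Each overturning extracts ε × PW = 0.73 × 61.6 = 44.968 mm.
Rate = ε·PW / τ = 44.968 / 6.8 h = 6.6 mm/hr.

R ≈ 6.6 mm/hr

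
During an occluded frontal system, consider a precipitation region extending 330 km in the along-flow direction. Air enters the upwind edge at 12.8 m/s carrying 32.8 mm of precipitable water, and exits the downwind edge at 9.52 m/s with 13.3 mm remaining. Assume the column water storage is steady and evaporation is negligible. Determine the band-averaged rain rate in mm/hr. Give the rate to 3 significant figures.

R ≈ 3.20 mm/hr

Column moisture flux per unit crosswind length is F = V × PW.
Inflow: F_in = 12.8 × 32.8 = 419.84 mm·m/s
Outflow: F_out = 9.52 × 13.3 = 126.616 mm·m/s
Steady-state rate R = (F_in − F_out)/L = (419.84 − 126.616) / 330000 m = 8.886e-04 mm/s.
R = 8.886e-04 × 3600 = 3.20 mm/hr.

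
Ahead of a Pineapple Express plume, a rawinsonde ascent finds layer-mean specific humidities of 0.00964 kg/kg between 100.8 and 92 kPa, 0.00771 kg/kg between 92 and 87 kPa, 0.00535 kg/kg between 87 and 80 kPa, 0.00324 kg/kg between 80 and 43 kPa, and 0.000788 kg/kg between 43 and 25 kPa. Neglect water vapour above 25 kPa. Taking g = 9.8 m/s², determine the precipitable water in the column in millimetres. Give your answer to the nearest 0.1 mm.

Precipitable water is the column-integrated vapour mass per unit area: PW = (1/g) Σ q̄ Δp, with q in kg/kg and Δp in Pa (1 kg/m² of water = 1 mm).
Layer 100.8–92 kPa: Δp = 88 hPa = 8800 Pa, q̄ = 0.00964 kg/kg → 0.00964 × 8800 / 9.8 = 8.66 mm
Layer 92–87 kPa: Δp = 50 hPa = 5000 Pa, q̄ = 0.00771 kg/kg → 0.00771 × 5000 / 9.8 = 3.93 mm
Layer 87–80 kPa: Δp = 70 hPa = 7000 Pa, q̄ = 0.00535 kg/kg → 0.00535 × 7000 / 9.8 = 3.82 mm
Layer 80–43 kPa: Δp = 370 hPa = 37000 Pa, q̄ = 0.00324 kg/kg → 0.00324 × 37000 / 9.8 = 12.23 mm
Layer 43–25 kPa: Δp = 180 hPa = 18000 Pa, q̄ = 0.000788 kg/kg → 0.000788 × 18000 / 9.8 = 1.45 mm
PW = 8.66 + 3.93 + 3.82 + 12.23 + 1.45 = 30.09 ≈ 30.1 mm.

PW ≈ 30.1 mm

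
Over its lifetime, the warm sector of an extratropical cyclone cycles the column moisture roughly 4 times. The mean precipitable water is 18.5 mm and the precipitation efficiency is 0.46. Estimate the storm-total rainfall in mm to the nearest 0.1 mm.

Each cycle deposits ε × PW = 0.46 × 18.5 = 8.51 mm.
Over 4 cycles: 4 × 8.51 = 34.0 mm.

rainfall ≈ 34.0 mm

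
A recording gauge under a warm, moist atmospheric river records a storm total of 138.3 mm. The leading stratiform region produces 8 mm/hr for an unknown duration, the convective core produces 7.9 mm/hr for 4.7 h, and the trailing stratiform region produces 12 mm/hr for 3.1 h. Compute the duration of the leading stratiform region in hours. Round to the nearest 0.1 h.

duration ≈ 8.0 h

Known phases: 7.9 × 4.7 + 12 × 3.1 = 37.13 + 37.2 = 74.33 mm.
Remaining depth = 138.3 − 74.33 = 63.97 mm.
Duration = 63.97 / 8 = 8.0 h.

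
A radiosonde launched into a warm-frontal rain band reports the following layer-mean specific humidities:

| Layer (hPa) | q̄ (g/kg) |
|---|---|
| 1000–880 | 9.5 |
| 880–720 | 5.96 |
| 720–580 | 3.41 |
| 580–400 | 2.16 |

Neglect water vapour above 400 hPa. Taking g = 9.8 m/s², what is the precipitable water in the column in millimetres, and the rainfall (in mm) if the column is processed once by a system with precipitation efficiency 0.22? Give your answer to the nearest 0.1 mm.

PW ≈ 30.2 mm; rainfall ≈ 6.6 mm

Precipitable water is the column-integrated vapour mass per unit area: PW = (1/g) Σ q̄ Δp, with q in kg/kg and Δp in Pa (1 kg/m² of water = 1 mm).
Layer 1000–880 hPa: Δp = 120 hPa = 12000 Pa, q̄ = 0.0095 kg/kg → 0.0095 × 12000 / 9.8 = 11.63 mm
Layer 880–720 hPa: Δp = 160 hPa = 16000 Pa, q̄ = 0.00596 kg/kg → 0.00596 × 16000 / 9.8 = 9.73 mm
Layer 720–580 hPa: Δp = 140 hPa = 14000 Pa, q̄ = 0.00341 kg/kg → 0.00341 × 14000 / 9.8 = 4.87 mm
Layer 580–400 hPa: Δp = 180 hPa = 18000 Pa, q̄ = 0.00216 kg/kg → 0.00216 × 18000 / 9.8 = 3.97 mm
PW = 11.63 + 9.73 + 4.87 + 3.97 = 30.20 ≈ 30.2 mm.
Rainfall = ε × PW = 0.22 × 30.2 = 6.6 mm.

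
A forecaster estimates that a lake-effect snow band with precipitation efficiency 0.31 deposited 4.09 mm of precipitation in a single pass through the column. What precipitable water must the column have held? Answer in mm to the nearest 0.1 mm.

PW ≈ 13.2 mm

PW = precipitation / ε = 4.09 / 0.31 = 13.2 mm.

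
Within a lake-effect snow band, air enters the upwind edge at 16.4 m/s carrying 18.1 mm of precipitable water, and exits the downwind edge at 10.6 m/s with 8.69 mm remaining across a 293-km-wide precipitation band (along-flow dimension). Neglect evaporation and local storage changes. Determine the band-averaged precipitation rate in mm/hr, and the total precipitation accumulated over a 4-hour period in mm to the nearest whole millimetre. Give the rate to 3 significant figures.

R ≈ 2.52 mm/hr; total ≈ 10 mm

Column moisture flux per unit crosswind length is F = V × PW.
Inflow: F_in = 16.4 × 18.1 = 296.84 mm·m/s
Outflow: F_out = 10.6 × 8.69 = 92.114 mm·m/s
Steady-state rate R = (F_in − F_out)/L = (296.84 − 92.114) / 293000 m = 6.987e-04 mm/s.
R = 6.987e-04 × 3600 = 2.52 mm/hr.
Over 4 h: total = 2.52 × 4 = 10.08 ≈ 10 mm.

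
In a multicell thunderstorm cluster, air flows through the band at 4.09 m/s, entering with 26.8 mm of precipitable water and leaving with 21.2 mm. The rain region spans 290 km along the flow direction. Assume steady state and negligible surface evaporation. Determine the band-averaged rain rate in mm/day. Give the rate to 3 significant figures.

Column moisture flux per unit crosswind length is F = V × PW.
Inflow: F_in = 4.09 × 26.8 = 109.612 mm·m/s
Outflow: F_out = 4.09 × 21.2 = 86.708 mm·m/s
Steady-state rate R = (F_in − F_out)/L = (109.612 − 86.708) / 290000 m = 7.898e-05 mm/s.
R = 7.898e-05 × 3600 × 24 = 6.82 mm/day.

R ≈ 6.82 mm/day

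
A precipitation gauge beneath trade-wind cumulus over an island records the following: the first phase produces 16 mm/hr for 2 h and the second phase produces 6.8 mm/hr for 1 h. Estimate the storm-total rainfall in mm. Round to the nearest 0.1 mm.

Total = Σ Rᵢ Δtᵢ = 16 × 2 + 6.8 × 1
      = 32 + 6.8 = 38.8 mm.

total ≈ 38.8 mm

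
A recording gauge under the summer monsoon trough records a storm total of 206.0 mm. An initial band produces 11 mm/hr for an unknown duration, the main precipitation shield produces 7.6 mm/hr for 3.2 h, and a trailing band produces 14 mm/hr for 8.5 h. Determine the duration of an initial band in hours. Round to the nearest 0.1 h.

duration ≈ 5.7 h

Known phases: 7.6 × 3.2 + 14 × 8.5 = 24.32 + 119 = 143.32 mm.
Remaining depth = 206.0 − 143.32 = 62.68 mm.
Duration = 62.68 / 11 = 5.7 h.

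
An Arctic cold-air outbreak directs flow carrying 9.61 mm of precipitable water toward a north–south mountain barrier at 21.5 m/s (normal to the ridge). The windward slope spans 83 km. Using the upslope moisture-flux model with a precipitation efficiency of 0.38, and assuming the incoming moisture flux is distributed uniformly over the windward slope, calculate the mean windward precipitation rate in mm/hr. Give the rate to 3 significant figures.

Incoming column moisture flux per unit ridge length: F = V × PW = 21.5 × 9.61 = 206.615 mm·m/s.
Spread over the 83 km slope with efficiency ε = 0.38: R = ε·F/W = 0.38 × 206.615 / 83000 m = 9.459e-04 mm/s.
R = 9.459e-04 × 3600 = 3.41 mm/hr.

R ≈ 3.41 mm/hr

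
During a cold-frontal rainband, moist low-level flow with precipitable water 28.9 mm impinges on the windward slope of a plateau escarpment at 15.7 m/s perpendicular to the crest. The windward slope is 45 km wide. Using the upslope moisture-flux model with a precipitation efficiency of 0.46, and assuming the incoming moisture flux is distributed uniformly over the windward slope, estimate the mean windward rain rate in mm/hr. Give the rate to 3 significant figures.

Incoming column moisture flux per unit ridge length: F = V × PW = 15.7 × 28.9 = 453.73 mm·m/s.
Spread over the 45 km slope with efficiency ε = 0.46: R = ε·F/W = 0.46 × 453.73 / 45000 m = 4.638e-03 mm/s.
R = 4.638e-03 × 3600 = 16.7 mm/hr.

R ≈ 16.7 mm/hr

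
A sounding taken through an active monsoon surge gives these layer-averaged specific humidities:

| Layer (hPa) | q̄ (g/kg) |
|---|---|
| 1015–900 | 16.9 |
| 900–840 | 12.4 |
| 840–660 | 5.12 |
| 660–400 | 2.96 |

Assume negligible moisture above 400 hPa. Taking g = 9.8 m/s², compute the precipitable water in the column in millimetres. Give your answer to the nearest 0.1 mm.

PW ≈ 44.7 mm

Precipitable water is the column-integrated vapour mass per unit area: PW = (1/g) Σ q̄ Δp, with q in kg/kg and Δp in Pa (1 kg/m² of water = 1 mm).
Layer 1015–900 hPa: Δp = 115 hPa = 11500 Pa, q̄ = 0.0169 kg/kg → 0.0169 × 11500 / 9.8 = 19.83 mm
Layer 900–840 hPa: Δp = 60 hPa = 6000 Pa, q̄ = 0.0124 kg/kg → 0.0124 × 6000 / 9.8 = 7.59 mm
Layer 840–660 hPa: Δp = 180 hPa = 18000 Pa, q̄ = 0.00512 kg/kg → 0.00512 × 18000 / 9.8 = 9.40 mm
Layer 660–400 hPa: Δp = 260 hPa = 26000 Pa, q̄ = 0.00296 kg/kg → 0.00296 × 26000 / 9.8 = 7.85 mm
PW = 19.83 + 7.59 + 9.40 + 7.85 = 44.67 ≈ 44.7 mm.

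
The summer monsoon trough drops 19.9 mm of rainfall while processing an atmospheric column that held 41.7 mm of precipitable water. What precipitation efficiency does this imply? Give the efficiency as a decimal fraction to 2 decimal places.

ε ≈ 0.48

ε = rainfall / PW = 19.9 / 41.7 = 0.48.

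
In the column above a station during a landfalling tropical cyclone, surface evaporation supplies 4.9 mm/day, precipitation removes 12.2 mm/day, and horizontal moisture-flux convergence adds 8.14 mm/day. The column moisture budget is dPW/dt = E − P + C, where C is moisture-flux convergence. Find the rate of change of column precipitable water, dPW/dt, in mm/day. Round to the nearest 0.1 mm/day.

dPW/dt ≈ 0.8 mm/day

dPW/dt = E − P + C = 4.9 − 12.2 + (8.14) = 0.8 mm/day.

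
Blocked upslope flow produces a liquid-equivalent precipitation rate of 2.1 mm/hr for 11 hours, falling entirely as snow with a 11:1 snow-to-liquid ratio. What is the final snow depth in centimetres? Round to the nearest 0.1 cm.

Liquid-equivalent depth = 2.1 × 11 = 23.1 mm.
Snow depth = 23.1 mm × 11 = 254.1 mm = 25.4 cm.

snow depth ≈ 25.4 cm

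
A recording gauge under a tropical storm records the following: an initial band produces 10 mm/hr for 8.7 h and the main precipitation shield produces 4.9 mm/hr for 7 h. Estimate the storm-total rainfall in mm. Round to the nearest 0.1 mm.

total ≈ 121.3 mm

Total = Σ Rᵢ Δtᵢ = 10 × 8.7 + 4.9 × 7
      = 87 + 34.3 = 121.3 mm.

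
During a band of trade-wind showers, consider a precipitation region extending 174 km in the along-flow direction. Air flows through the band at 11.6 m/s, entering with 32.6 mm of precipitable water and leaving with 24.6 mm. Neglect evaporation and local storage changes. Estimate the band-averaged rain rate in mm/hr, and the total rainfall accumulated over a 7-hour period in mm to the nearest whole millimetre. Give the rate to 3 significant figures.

Column moisture flux per unit crosswind length is F = V × PW.
Inflow: F_in = 11.6 × 32.6 = 378.16 mm·m/s
Outflow: F_out = 11.6 × 24.6 = 285.36 mm·m/s
Steady-state rate R = (F_in − F_out)/L = (378.16 − 285.36) / 174000 m = 5.333e-04 mm/s.
R = 5.333e-04 × 3600 = 1.92 mm/hr.
Over 7 h: total = 1.92 × 7 = 13.44 ≈ 13 mm.

R ≈ 1.92 mm/hr; total ≈ 13 mm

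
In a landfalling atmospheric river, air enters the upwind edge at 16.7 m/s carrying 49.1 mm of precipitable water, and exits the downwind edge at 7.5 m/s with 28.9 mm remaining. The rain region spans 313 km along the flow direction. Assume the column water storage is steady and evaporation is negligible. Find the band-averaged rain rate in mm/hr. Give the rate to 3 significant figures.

R ≈ 6.94 mm/hr

Column moisture flux per unit crosswind length is F = V × PW.
Inflow: F_in = 16.7 × 49.1 = 819.97 mm·m/s
Outflow: F_out = 7.5 × 28.9 = 216.75 mm·m/s
Steady-state rate R = (F_in − F_out)/L = (819.97 − 216.75) / 313000 m = 1.927e-03 mm/s.
R = 1.927e-03 × 3600 = 6.94 mm/hr.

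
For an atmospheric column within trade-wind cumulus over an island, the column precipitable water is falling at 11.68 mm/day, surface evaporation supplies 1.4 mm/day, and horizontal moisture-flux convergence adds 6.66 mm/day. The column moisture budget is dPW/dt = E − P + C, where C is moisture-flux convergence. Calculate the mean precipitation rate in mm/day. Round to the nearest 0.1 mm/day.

P ≈ 19.7 mm/day

dPW/dt = -11.68 mm/day.
P = E + C − dPW/dt = 1.4 + (6.66) − (-11.68) = 19.7 mm/day.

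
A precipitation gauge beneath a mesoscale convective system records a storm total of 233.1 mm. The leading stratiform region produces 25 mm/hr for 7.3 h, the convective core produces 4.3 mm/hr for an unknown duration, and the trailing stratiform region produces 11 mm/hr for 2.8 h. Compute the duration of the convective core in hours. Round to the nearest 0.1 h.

duration ≈ 4.6 h

Known phases: 25 × 7.3 + 11 × 2.8 = 182.5 + 30.8 = 213.3 mm.
Remaining depth = 233.1 − 213.3 = 19.8 mm.
Duration = 19.8 / 4.3 = 4.6 h.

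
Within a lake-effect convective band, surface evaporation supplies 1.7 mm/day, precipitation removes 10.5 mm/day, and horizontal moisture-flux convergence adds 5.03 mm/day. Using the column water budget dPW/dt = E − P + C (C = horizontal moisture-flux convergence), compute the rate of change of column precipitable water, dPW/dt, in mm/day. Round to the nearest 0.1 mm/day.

dPW/dt = E − P + C = 1.7 − 10.5 + (5.03) = -3.8 mm/day.

dPW/dt ≈ -3.8 mm/day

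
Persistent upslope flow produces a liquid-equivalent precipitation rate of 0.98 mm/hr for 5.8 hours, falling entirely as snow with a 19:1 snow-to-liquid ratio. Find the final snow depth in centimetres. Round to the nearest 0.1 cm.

snow depth ≈ 10.8 cm

Liquid-equivalent depth = 0.98 × 5.8 = 5.684 mm.
Snow depth = 5.684 mm × 19 = 107.996 mm = 10.8 cm.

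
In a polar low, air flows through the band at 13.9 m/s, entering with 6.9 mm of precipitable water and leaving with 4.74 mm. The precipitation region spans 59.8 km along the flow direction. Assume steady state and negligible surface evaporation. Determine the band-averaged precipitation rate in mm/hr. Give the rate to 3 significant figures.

R ≈ 1.81 mm/hr

Column moisture flux per unit crosswind length is F = V × PW.
Inflow: F_in = 13.9 × 6.9 = 95.91 mm·m/s
Outflow: F_out = 13.9 × 4.74 = 65.886 mm·m/s
Steady-state rate R = (F_in − F_out)/L = (95.91 − 65.886) / 59800 m = 5.021e-04 mm/s.
R = 5.021e-04 × 3600 = 1.81 mm/hr.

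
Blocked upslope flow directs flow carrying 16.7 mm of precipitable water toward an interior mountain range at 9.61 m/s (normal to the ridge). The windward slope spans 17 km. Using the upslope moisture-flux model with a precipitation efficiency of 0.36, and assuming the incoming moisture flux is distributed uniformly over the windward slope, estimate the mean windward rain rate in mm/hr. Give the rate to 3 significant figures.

R ≈ 12.2 mm/hr

Incoming column moisture flux per unit ridge length: F = V × PW = 9.61 × 16.7 = 160.487 mm·m/s.
Spread over the 17 km slope with efficiency ε = 0.36: R = ε·F/W = 0.36 × 160.487 / 17000 m = 3.399e-03 mm/s.
R = 3.399e-03 × 3600 = 12.2 mm/hr.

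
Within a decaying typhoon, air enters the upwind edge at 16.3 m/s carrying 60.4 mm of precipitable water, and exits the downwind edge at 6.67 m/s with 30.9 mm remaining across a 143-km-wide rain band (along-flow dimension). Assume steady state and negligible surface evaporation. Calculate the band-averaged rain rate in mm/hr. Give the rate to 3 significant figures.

Column moisture flux per unit crosswind length is F = V × PW.
Inflow: F_in = 16.3 × 60.4 = 984.52 mm·m/s
Outflow: F_out = 6.67 × 30.9 = 206.103 mm·m/s
Steady-state rate R = (F_in − F_out)/L = (984.52 − 206.103) / 143000 m = 5.443e-03 mm/s.
R = 5.443e-03 × 3600 = 19.6 mm/hr.

R ≈ 19.6 mm/hr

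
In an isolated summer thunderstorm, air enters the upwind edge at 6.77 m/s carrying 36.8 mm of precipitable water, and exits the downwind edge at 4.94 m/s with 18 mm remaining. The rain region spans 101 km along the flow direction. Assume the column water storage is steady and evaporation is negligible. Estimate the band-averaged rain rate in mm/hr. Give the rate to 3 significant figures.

R ≈ 5.71 mm/hr

Column moisture flux per unit crosswind length is F = V × PW.
Inflow: F_in = 6.77 × 36.8 = 249.136 mm·m/s
Outflow: F_out = 4.94 × 18 = 88.92 mm·m/s
Steady-state rate R = (F_in − F_out)/L = (249.136 − 88.92) / 101000 m = 1.586e-03 mm/s.
R = 1.586e-03 × 3600 = 5.71 mm/hr.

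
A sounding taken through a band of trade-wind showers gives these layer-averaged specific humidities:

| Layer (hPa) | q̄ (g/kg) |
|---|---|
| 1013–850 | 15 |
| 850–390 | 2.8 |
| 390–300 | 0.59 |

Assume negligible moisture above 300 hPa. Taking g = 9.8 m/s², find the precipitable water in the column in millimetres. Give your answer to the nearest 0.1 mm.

PW ≈ 38.6 mm

Precipitable water is the column-integrated vapour mass per unit area: PW = (1/g) Σ q̄ Δp, with q in kg/kg and Δp in Pa (1 kg/m² of water = 1 mm).
Layer 1013–850 hPa: Δp = 163 hPa = 16300 Pa, q̄ = 0.015 kg/kg → 0.015 × 16300 / 9.8 = 24.95 mm
Layer 850–390 hPa: Δp = 460 hPa = 46000 Pa, q̄ = 0.0028 kg/kg → 0.0028 × 46000 / 9.8 = 13.14 mm
Layer 390–300 hPa: Δp = 90 hPa = 9000 Pa, q̄ = 0.00059 kg/kg → 0.00059 × 9000 / 9.8 = 0.54 mm
PW = 24.95 + 13.14 + 0.54 = 38.63 ≈ 38.6 mm.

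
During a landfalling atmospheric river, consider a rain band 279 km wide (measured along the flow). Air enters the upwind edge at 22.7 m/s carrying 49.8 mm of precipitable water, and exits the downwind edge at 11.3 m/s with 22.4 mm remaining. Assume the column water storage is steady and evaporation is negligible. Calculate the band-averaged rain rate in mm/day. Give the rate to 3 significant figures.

R ≈ 272 mm/day

Column moisture flux per unit crosswind length is F = V × PW.
Inflow: F_in = 22.7 × 49.8 = 1130.46 mm·m/s
Outflow: F_out = 11.3 × 22.4 = 253.12 mm·m/s
Steady-state rate R = (F_in − F_out)/L = (1130.46 − 253.12) / 279000 m = 3.145e-03 mm/s.
R = 3.145e-03 × 3600 × 24 = 272 mm/day.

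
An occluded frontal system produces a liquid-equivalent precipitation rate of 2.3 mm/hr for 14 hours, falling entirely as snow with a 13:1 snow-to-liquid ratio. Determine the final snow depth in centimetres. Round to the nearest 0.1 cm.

snow depth ≈ 41.9 cm

Liquid-equivalent depth = 2.3 × 14 = 32.2 mm.
Snow depth = 32.2 mm × 13 = 418.6 mm = 41.9 cm.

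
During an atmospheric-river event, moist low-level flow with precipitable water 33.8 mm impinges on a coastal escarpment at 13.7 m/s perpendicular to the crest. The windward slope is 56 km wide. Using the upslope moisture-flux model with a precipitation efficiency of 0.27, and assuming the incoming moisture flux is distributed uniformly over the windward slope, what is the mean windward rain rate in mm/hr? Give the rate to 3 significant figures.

R ≈ 8.04 mm/hr

Incoming column moisture flux per unit ridge length: F = V × PW = 13.7 × 33.8 = 463.06 mm·m/s.
Spread over the 56 km slope with efficiency ε = 0.27: R = ε·F/W = 0.27 × 463.06 / 56000 m = 2.233e-03 mm/s.
R = 2.233e-03 × 3600 = 8.04 mm/hr.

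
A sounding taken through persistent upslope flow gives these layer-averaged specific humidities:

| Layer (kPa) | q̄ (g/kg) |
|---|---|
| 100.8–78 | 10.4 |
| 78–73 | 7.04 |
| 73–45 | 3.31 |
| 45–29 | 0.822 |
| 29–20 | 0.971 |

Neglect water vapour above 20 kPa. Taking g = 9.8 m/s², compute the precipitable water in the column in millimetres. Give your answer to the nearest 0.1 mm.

Precipitable water is the column-integrated vapour mass per unit area: PW = (1/g) Σ q̄ Δp, with q in kg/kg and Δp in Pa (1 kg/m² of water = 1 mm).
Layer 100.8–78 kPa: Δp = 228 hPa = 22800 Pa, q̄ = 0.0104 kg/kg → 0.0104 × 22800 / 9.8 = 24.20 mm
Layer 78–73 kPa: Δp = 50 hPa = 5000 Pa, q̄ = 0.00704 kg/kg → 0.00704 × 5000 / 9.8 = 3.59 mm
Layer 73–45 kPa: Δp = 280 hPa = 28000 Pa, q̄ = 0.00331 kg/kg → 0.00331 × 28000 / 9.8 = 9.46 mm
Layer 45–29 kPa: Δp = 160 hPa = 16000 Pa, q̄ = 0.000822 kg/kg → 0.000822 × 16000 / 9.8 = 1.34 mm
Layer 29–20 kPa: Δp = 90 hPa = 9000 Pa, q̄ = 0.000971 kg/kg → 0.000971 × 9000 / 9.8 = 0.89 mm
PW = 24.20 + 3.59 + 9.46 + 1.34 + 0.89 = 39.48 ≈ 39.5 mm.

PW ≈ 39.5 mm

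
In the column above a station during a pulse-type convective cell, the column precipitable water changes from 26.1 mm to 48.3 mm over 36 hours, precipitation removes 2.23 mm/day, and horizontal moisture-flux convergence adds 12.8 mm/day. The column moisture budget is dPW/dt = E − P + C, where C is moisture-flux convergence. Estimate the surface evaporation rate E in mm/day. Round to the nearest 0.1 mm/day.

dPW/dt = (48.3 − 26.1) mm / (36/24 day) = +14.800 mm/day.
E = dPW/dt + P − C = (+14.800) + 2.23 − (12.8) = 4.2 mm/day.

E ≈ 4.2 mm/day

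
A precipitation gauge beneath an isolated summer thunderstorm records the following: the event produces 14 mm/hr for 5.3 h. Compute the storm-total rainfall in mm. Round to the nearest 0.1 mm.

total ≈ 74.2 mm

Total = Σ Rᵢ Δtᵢ = 14 × 5.3
      = 74.2 = 74.2 mm.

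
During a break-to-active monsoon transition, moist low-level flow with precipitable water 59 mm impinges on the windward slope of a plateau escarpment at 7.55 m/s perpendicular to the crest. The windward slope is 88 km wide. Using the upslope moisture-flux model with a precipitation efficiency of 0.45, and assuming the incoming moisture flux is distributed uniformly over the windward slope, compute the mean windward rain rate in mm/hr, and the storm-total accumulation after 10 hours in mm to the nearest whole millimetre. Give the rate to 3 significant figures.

R ≈ 8.20 mm/hr; total ≈ 82 mm

Incoming column moisture flux per unit ridge length: F = V × PW = 7.55 × 59 = 445.45 mm·m/s.
Spread over the 88 km slope with efficiency ε = 0.45: R = ε·F/W = 0.45 × 445.45 / 88000 m = 2.278e-03 mm/s.
R = 2.278e-03 × 3600 = 8.20 mm/hr.
Over 10 h: total = 8.20 × 10 = 82 mm.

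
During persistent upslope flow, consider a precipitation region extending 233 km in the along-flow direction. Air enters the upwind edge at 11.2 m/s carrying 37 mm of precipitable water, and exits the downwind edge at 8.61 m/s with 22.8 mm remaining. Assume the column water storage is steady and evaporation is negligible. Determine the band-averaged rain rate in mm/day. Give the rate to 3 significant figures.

R ≈ 80.9 mm/day

Column moisture flux per unit crosswind length is F = V × PW.
Inflow: F_in = 11.2 × 37 = 414.4 mm·m/s
Outflow: F_out = 8.61 × 22.8 = 196.308 mm·m/s
Steady-state rate R = (F_in − F_out)/L = (414.4 − 196.308) / 233000 m = 9.360e-04 mm/s.
R = 9.360e-04 × 3600 × 24 = 80.9 mm/day.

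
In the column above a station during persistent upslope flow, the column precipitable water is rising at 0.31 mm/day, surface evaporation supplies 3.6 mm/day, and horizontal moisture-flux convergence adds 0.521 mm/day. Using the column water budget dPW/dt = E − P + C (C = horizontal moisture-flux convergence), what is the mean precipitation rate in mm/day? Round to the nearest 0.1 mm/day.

dPW/dt = +0.31 mm/day.
P = E + C − dPW/dt = 3.6 + (0.521) − (+0.31) = 3.8 mm/day.

P ≈ 3.8 mm/day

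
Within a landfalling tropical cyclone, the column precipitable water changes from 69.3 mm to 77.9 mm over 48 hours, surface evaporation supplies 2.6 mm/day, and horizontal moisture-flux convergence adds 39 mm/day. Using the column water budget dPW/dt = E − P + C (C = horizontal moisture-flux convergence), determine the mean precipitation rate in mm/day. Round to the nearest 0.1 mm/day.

P ≈ 37.3 mm/day

dPW/dt = (77.9 − 69.3) mm / (48/24 day) = +4.300 mm/day.
P = E + C − dPW/dt = 2.6 + (39) − (+4.300) = 37.3 mm/day.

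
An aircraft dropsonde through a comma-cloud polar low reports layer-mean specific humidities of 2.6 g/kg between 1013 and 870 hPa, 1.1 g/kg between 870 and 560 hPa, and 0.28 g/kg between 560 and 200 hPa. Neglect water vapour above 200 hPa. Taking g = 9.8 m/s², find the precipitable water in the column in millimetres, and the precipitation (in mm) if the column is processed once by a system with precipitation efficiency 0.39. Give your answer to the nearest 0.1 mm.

Precipitable water is the column-integrated vapour mass per unit area: PW = (1/g) Σ q̄ Δp, with q in kg/kg and Δp in Pa (1 kg/m² of water = 1 mm).
Layer 1013–870 hPa: Δp = 143 hPa = 14300 Pa, q̄ = 0.0026 kg/kg → 0.0026 × 14300 / 9.8 = 3.79 mm
Layer 870–560 hPa: Δp = 310 hPa = 31000 Pa, q̄ = 0.0011 kg/kg → 0.0011 × 31000 / 9.8 = 3.48 mm
Layer 560–200 hPa: Δp = 360 hPa = 36000 Pa, q̄ = 0.00028 kg/kg → 0.00028 × 36000 / 9.8 = 1.03 mm
PW = 3.79 + 3.48 + 1.03 = 8.30 ≈ 8.3 mm.
Precipitation = ε × PW = 0.39 × 8.3 = 3.2 mm.

PW ≈ 8.3 mm; precipitation ≈ 3.2 mm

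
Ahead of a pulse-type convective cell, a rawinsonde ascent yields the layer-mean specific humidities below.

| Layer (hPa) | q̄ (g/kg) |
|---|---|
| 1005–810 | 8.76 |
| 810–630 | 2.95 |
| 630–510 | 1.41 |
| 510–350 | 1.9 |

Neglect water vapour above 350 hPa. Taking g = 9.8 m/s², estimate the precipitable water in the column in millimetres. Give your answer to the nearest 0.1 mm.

PW ≈ 27.7 mm

Precipitable water is the column-integrated vapour mass per unit area: PW = (1/g) Σ q̄ Δp, with q in kg/kg and Δp in Pa (1 kg/m² of water = 1 mm).
Layer 1005–810 hPa: Δp = 195 hPa = 19500 Pa, q̄ = 0.00876 kg/kg → 0.00876 × 19500 / 9.8 = 17.43 mm
Layer 810–630 hPa: Δp = 180 hPa = 18000 Pa, q̄ = 0.00295 kg/kg → 0.00295 × 18000 / 9.8 = 5.42 mm
Layer 630–510 hPa: Δp = 120 hPa = 12000 Pa, q̄ = 0.00141 kg/kg → 0.00141 × 12000 / 9.8 = 1.73 mm
Layer 510–350 hPa: Δp = 160 hPa = 16000 Pa, q̄ = 0.0019 kg/kg → 0.0019 × 16000 / 9.8 = 3.10 mm
PW = 17.43 + 5.42 + 1.73 + 3.10 = 27.68 ≈ 27.7 mm.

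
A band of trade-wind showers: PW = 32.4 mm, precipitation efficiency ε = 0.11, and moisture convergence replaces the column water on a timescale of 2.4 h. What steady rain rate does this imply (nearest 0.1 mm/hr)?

R ≈ 1.5 mm/hr

Each overturning extracts ε × PW = 0.11 × 32.4 = 3.564 mm.
Rate = ε·PW / τ = 3.564 / 2.4 h = 1.5 mm/hr.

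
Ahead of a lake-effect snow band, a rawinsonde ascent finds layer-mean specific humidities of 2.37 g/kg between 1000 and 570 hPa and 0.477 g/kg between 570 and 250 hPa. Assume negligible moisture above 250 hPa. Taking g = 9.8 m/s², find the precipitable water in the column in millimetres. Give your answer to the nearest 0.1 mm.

Precipitable water is the column-integrated vapour mass per unit area: PW = (1/g) Σ q̄ Δp, with q in kg/kg and Δp in Pa (1 kg/m² of water = 1 mm).
Layer 1000–570 hPa: Δp = 430 hPa = 43000 Pa, q̄ = 0.00237 kg/kg → 0.00237 × 43000 / 9.8 = 10.40 mm
Layer 570–250 hPa: Δp = 320 hPa = 32000 Pa, q̄ = 0.000477 kg/kg → 0.000477 × 32000 / 9.8 = 1.56 mm
PW = 10.40 + 1.56 = 11.96 ≈ 12.0 mm.

PW ≈ 12.0 mm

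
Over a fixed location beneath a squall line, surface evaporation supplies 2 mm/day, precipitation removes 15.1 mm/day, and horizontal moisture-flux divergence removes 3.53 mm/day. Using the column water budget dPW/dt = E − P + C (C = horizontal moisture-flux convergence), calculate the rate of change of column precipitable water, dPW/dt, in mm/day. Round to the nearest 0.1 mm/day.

dPW/dt = E − P + C = 2 − 15.1 + (-3.53) = -16.6 mm/day.

dPW/dt ≈ -16.6 mm/day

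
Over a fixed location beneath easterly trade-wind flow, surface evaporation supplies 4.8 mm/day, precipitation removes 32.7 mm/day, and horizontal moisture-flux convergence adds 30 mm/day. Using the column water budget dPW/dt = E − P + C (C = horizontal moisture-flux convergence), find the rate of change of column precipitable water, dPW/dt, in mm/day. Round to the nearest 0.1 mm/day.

dPW/dt ≈ 2.1 mm/day

dPW/dt = E − P + C = 4.8 − 32.7 + (30) = 2.1 mm/day.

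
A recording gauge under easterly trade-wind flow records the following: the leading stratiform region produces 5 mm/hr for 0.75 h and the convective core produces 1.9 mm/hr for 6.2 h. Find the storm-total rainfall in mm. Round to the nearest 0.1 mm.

total ≈ 15.5 mm

Total = Σ Rᵢ Δtᵢ = 5 × 0.75 + 1.9 × 6.2
      = 3.75 + 11.78 = 15.5 mm.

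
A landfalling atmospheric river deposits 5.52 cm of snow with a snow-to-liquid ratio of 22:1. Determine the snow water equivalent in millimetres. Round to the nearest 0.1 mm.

SWE = snow depth / ratio = 5.52 cm / 22 = 0.251 cm = 2.5 mm.

SWE ≈ 2.5 mm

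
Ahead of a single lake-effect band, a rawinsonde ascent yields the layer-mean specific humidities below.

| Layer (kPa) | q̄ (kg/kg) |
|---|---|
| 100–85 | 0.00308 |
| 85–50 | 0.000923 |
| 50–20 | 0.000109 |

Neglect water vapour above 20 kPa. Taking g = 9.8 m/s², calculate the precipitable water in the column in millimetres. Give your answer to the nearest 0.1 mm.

PW ≈ 8.3 mm

Precipitable water is the column-integrated vapour mass per unit area: PW = (1/g) Σ q̄ Δp, with q in kg/kg and Δp in Pa (1 kg/m² of water = 1 mm).
Layer 100–85 kPa: Δp = 150 hPa = 15000 Pa, q̄ = 0.00308 kg/kg → 0.00308 × 15000 / 9.8 = 4.71 mm
Layer 85–50 kPa: Δp = 350 hPa = 35000 Pa, q̄ = 0.000923 kg/kg → 0.000923 × 35000 / 9.8 = 3.30 mm
Layer 50–20 kPa: Δp = 300 hPa = 30000 Pa, q̄ = 0.000109 kg/kg → 0.000109 × 30000 / 9.8 = 0.33 mm
PW = 4.71 + 3.30 + 0.33 = 8.34 ≈ 8.3 mm.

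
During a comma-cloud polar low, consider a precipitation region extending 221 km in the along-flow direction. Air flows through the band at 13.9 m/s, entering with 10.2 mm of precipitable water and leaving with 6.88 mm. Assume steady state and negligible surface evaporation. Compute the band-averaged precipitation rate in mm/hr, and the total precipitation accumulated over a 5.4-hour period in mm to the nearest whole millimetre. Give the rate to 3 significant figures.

R ≈ 0.752 mm/hr; total ≈ 4 mm

Column moisture flux per unit crosswind length is F = V × PW.
Inflow: F_in = 13.9 × 10.2 = 141.78 mm·m/s
Outflow: F_out = 13.9 × 6.88 = 95.632 mm·m/s
Steady-state rate R = (F_in − F_out)/L = (141.78 − 95.632) / 221000 m = 2.088e-04 mm/s.
R = 2.088e-04 × 3600 = 0.752 mm/hr.
Over 5.4 h: total = 0.752 × 5.4 = 4.0608 ≈ 4 mm.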